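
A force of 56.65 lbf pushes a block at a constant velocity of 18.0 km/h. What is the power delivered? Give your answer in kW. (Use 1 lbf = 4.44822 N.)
Convert to SI: F = 251.992 N, v = 5.0 m/s
P = Fv = (251.992)(5.0) = 1259.96 W = 1.26 kW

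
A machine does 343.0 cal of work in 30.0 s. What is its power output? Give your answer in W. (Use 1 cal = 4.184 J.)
Convert to SI: W = 1435.11 J, t = 30.0 s
P = W/t = 1435.11/30.0 = 47.84 W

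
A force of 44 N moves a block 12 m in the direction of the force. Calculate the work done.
W = F·d = (44)(12) = 528.0 J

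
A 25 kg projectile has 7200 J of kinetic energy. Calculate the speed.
v = √(2·KE/m) = √(2·7200/25) = 24.0 m/s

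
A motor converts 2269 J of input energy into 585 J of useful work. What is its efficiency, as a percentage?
η = W_out/W_in = 585/2269 = 25.78%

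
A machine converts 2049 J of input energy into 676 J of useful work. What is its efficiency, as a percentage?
η = W_out/W_in = 676/2049 = 32.99%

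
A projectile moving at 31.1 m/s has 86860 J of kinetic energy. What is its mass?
m = 2·KE/v² = 2·86860/(31.1)² = 179.6 kg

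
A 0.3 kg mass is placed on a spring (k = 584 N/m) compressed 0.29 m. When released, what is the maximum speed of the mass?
½kx² = ½mv² ⇒ v = x√(k/m) = (0.29)√(584/0.3) = 12.8 m/s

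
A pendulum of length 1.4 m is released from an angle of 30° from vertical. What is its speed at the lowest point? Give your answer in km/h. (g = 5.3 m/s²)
h = L(1 − cosθ) = 1.4(1 − cos30°) = 0.187564 m
v = √(2gh) = √(2·5.3·0.187564) = 1.41003 m/s = 5.076 km/h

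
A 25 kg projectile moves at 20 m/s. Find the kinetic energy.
KE = ½mv² = ½(25)(20)² = 5000.0 J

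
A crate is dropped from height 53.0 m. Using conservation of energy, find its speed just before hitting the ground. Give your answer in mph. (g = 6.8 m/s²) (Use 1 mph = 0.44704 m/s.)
mgh = ½mv² ⇒ v = √(2gh) = √(2·6.8·53.0) = 26.8477 m/s = 60.06 mph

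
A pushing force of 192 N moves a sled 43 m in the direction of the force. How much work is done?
W = F·d = (192)(43) = 8256 J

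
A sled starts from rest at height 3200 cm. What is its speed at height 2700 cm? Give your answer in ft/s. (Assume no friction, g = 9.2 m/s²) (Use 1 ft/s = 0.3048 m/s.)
Convert to SI: h₁−h₂ = 5.0 m
mgh₁ = mgh₂ + ½mv² ⇒ v = √(2g(h₁−h₂)) = √(2·9.2·5.0) = 9.59166 m/s = 31.47 ft/s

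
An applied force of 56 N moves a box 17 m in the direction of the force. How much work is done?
W = F·d = (56)(17) = 952.0 J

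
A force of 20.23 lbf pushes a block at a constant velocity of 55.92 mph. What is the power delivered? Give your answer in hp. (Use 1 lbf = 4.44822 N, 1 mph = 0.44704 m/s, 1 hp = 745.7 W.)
Convert to SI: F = 89.9875 N, v = 24.9985 m/s
P = Fv = (89.9875)(24.9985) = 2249.55 W = 3.017 hp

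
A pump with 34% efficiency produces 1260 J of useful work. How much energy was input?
W_in = W_out/η = 1260/0.34 = 3706 J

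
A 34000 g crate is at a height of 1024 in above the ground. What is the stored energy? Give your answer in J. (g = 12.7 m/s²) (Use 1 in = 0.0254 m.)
Convert to SI: m = 34.0 kg, h = 26.0096 m
PE = mgh = (34.0)(12.7)(26.0096) = 11230 J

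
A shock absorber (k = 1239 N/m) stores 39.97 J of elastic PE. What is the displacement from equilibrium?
x = √(2·PE/k) = √(2·39.97/1239) = 0.254 m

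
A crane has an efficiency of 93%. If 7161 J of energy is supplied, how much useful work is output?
W_out = η·W_in = 0.93·7161 = 6659.73 J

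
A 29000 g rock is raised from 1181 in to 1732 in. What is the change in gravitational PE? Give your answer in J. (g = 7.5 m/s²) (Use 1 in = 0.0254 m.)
Convert to SI: m = 29.0 kg, Δh = 13.9954 m
ΔPE = mgΔh = (29.0)(7.5)(13.9954) = 3044 J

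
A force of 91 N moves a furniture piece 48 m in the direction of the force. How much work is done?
W = F·d = (91)(48) = 4368 J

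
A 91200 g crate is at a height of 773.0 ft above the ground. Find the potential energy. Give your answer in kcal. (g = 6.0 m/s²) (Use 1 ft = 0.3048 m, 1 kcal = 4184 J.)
Convert to SI: m = 91.2 kg, h = 235.61 m
PE = mgh = (91.2)(6.0)(235.61) = 128926 J = 30.81 kcal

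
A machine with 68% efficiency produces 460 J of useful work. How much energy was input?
W_in = W_out/η = 460/0.68 = 676.5 J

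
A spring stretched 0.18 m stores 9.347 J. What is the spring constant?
k = 2·PE/x² = 2·9.347/(0.18)² = 577.0 N/m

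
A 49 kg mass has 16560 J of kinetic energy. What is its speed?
v = √(2·KE/m) = √(2·16560/49) = 26.0 m/s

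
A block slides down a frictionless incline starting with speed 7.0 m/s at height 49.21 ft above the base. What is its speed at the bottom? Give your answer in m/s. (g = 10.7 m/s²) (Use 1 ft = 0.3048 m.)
Convert to SI: v₀ = 7.0 m/s, h = 14.9992 m
½mv₀² + mgh = ½mv² ⇒ v = √(v₀² + 2gh) = √(7.0² + 2·10.7·14.9992) = 19.23 m/s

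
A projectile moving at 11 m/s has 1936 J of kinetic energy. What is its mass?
m = 2·KE/v² = 2·1936/(11)² = 32.0 kg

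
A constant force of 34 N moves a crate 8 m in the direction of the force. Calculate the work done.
W = F·d = (34)(8) = 272.0 J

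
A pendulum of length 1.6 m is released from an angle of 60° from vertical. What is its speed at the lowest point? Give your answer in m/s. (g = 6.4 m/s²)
h = L(1 − cosθ) = 1.6(1 − cos60°) = 0.8 m
v = √(2gh) = √(2·6.4·0.8) = 3.2 m/s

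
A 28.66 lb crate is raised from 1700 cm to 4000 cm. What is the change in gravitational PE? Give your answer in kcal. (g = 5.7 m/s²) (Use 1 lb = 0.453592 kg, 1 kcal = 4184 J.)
Convert to SI: m = 12.9999 kg, Δh = 23.0 m
ΔPE = mgΔh = (12.9999)(5.7)(23.0) = 1704.29 J = 0.4073 kcal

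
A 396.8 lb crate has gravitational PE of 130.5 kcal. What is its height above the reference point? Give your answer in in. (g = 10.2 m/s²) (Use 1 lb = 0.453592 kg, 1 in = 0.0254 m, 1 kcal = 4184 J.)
Convert to SI: m = 179.985 kg, PE = 546012 J
h = PE/(mg) = 546012/(179.985·10.2) = 297.416 m = 11710 in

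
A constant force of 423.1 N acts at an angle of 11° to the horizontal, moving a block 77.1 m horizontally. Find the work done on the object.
W = F·d·cosθ = (423.1)(77.1)cos(11°) = 32020 J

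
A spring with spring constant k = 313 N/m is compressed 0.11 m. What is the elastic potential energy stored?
PE = ½kx² = ½(313)(0.11)² = 1.894 J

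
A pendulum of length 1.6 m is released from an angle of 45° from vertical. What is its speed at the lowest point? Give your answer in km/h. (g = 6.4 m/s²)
h = L(1 − cosθ) = 1.6(1 − cos45°) = 0.468629 m
v = √(2gh) = √(2·6.4·0.468629) = 2.44917 m/s = 8.817 km/h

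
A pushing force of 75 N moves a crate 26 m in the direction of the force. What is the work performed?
W = F·d = (75)(26) = 1950 J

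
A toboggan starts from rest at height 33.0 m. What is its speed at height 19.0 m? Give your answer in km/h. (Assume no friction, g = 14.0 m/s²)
mgh₁ = mgh₂ + ½mv² ⇒ v = √(2g(h₁−h₂)) = √(2·14.0·14.0) = 19.799 m/s = 71.28 km/h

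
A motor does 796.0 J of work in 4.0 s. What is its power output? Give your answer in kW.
P = W/t = 796.0/4.0 = 199.0 W = 0.199 kW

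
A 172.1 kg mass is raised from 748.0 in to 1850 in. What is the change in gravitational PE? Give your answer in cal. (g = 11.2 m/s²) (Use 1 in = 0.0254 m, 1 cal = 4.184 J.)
Convert to SI: m = 172.1 kg, Δh = 27.9908 m
ΔPE = mgΔh = (172.1)(11.2)(27.9908) = 53952.8 J = 12900 cal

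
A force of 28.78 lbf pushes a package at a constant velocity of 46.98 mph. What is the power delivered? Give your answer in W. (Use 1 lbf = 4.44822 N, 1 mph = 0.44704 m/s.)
Convert to SI: F = 128.02 N, v = 21.0019 m/s
P = Fv = (128.02)(21.0019) = 2689 W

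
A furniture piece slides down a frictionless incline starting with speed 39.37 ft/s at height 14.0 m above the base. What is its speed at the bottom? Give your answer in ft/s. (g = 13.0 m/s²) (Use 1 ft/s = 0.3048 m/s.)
Convert to SI: v₀ = 12.0 m/s, h = 14.0 m
½mv₀² + mgh = ½mv² ⇒ v = √(v₀² + 2gh) = √(12.0² + 2·13.0·14.0) = 22.5388 m/s = 73.95 ft/s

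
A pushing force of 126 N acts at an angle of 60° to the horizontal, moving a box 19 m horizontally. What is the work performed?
W = F·d·cosθ = (126)(19)cos(60°) = 1197 J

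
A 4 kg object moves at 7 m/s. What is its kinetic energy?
KE = ½mv² = ½(4)(7)² = 98.0 J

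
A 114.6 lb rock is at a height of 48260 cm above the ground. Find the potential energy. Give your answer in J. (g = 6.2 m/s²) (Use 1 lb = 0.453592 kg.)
Convert to SI: m = 51.9816 kg, h = 482.6 m
PE = mgh = (51.9816)(6.2)(482.6) = 155500 J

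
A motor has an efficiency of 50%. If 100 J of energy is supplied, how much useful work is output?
W_out = η·W_in = 0.5·100 = 50.0 J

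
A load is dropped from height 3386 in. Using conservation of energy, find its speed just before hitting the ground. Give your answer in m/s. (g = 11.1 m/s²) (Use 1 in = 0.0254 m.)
Convert to SI: h = 86.0044 m
mgh = ½mv² ⇒ v = √(2gh) = √(2·11.1·86.0044) = 43.7 m/s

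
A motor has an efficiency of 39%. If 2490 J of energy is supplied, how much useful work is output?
W_out = η·W_in = 0.39·2490 = 971.1 J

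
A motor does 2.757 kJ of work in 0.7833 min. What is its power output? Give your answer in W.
Convert to SI: W = 2757.0 J, t = 46.998 s
P = W/t = 2757.0/46.998 = 58.66 W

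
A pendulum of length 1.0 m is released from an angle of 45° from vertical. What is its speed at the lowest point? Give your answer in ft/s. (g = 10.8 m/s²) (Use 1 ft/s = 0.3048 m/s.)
h = L(1 − cosθ) = 1.0(1 − cos45°) = 0.292893 m
v = √(2gh) = √(2·10.8·0.292893) = 2.51525 m/s = 8.252 ft/s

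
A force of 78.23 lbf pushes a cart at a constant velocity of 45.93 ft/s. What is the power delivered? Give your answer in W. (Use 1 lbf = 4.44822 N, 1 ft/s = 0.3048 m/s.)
Convert to SI: F = 347.984 N, v = 13.9995 m/s
P = Fv = (347.984)(13.9995) = 4872 W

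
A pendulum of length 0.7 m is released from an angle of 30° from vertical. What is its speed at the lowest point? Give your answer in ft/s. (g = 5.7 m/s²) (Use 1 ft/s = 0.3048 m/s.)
h = L(1 − cosθ) = 0.7(1 − cos30°) = 0.0937822 m
v = √(2gh) = √(2·5.7·0.0937822) = 1.03398 m/s = 3.392 ft/s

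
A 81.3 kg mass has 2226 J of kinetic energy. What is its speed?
v = √(2·KE/m) = √(2·2226/81.3) = 7.4 m/s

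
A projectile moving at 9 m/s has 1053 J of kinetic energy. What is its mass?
m = 2·KE/v² = 2·1053/(9)² = 26.0 kg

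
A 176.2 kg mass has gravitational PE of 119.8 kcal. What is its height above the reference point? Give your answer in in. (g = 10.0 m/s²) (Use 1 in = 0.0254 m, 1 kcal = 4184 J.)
Convert to SI: m = 176.2 kg, PE = 501243 J
h = PE/(mg) = 501243/(176.2·10.0) = 284.474 m = 11200 in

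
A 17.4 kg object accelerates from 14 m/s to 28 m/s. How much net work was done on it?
W = ΔKE = ½m(v₂² − v₁²) = ½(17.4)(28² − 14²) = 5115.6 J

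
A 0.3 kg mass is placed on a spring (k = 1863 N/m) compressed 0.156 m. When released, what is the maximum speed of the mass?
½kx² = ½mv² ⇒ v = x√(k/m) = (0.156)√(1863/0.3) = 12.29 m/s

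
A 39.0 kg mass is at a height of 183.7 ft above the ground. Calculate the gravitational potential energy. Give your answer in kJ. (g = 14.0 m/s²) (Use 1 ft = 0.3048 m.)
Convert to SI: m = 39.0 kg, h = 55.9918 m
PE = mgh = (39.0)(14.0)(55.9918) = 30571.5 J = 30.57 kJ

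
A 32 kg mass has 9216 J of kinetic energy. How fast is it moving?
v = √(2·KE/m) = √(2·9216/32) = 24.0 m/s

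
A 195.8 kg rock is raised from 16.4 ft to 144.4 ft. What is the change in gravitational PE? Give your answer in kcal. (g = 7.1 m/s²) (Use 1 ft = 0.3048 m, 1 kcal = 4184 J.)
Convert to SI: m = 195.8 kg, Δh = 39.0144 m
ΔPE = mgΔh = (195.8)(7.1)(39.0144) = 54237.0 J = 12.96 kcal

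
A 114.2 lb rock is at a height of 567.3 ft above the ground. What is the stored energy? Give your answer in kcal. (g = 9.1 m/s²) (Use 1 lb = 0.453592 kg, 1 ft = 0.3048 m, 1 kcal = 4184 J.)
Convert to SI: m = 51.8002 kg, h = 172.913 m
PE = mgh = (51.8002)(9.1)(172.913) = 81508.1 J = 19.48 kcal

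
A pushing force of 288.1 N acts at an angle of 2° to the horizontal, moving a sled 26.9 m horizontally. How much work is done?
W = F·d·cosθ = (288.1)(26.9)cos(2°) = 7745 J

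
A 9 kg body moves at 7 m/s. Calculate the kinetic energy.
KE = ½mv² = ½(9)(7)² = 220.5 J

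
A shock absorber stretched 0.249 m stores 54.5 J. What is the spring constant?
k = 2·PE/x² = 2·54.5/(0.249)² = 1758 N/m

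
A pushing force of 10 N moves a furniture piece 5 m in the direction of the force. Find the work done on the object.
W = F·d = (10)(5) = 50.0 J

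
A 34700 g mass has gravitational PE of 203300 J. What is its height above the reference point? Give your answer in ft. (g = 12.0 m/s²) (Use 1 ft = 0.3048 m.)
Convert to SI: m = 34.7 kg, PE = 203300 J
h = PE/(mg) = 203300/(34.7·12.0) = 488.232 m = 1602 ft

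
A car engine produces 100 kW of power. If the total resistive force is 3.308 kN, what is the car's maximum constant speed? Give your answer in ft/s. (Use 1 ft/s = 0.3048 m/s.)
Convert to SI: F = 3308.0 N
P = Fv ⇒ v = P/F = 100000 W/3308.0 N = 30.2297 m/s = 99.18 ft/s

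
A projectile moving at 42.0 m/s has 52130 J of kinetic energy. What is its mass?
m = 2·KE/v² = 2·52130/(42.0)² = 59.1 kg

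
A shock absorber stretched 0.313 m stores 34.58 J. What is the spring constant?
k = 2·PE/x² = 2·34.58/(0.313)² = 705.9 N/m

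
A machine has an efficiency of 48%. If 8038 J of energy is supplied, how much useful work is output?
W_out = η·W_in = 0.48·8038 = 3858.24 J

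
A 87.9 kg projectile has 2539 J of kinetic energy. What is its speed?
v = √(2·KE/m) = √(2·2539/87.9) = 7.601 m/s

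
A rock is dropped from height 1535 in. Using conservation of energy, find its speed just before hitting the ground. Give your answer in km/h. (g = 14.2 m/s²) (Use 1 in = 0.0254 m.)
Convert to SI: h = 38.989 m
mgh = ½mv² ⇒ v = √(2gh) = √(2·14.2·38.989) = 33.2759 m/s = 119.8 km/h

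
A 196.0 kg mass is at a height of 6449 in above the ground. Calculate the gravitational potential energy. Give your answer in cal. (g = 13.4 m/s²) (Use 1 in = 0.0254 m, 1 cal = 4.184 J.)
Convert to SI: m = 196.0 kg, h = 163.805 m
PE = mgh = (196.0)(13.4)(163.805) = 430216 J = 102800 cal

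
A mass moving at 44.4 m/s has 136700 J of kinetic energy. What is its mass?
m = 2·KE/v² = 2·136700/(44.4)² = 138.7 kg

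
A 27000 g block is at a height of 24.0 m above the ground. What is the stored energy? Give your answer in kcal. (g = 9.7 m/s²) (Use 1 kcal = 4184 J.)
Convert to SI: m = 27.0 kg, h = 24.0 m
PE = mgh = (27.0)(9.7)(24.0) = 6285.6 J = 1.502 kcal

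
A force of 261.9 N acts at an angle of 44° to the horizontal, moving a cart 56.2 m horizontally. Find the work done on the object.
W = F·d·cosθ = (261.9)(56.2)cos(44°) = 10590 J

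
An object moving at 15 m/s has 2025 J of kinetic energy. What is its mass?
m = 2·KE/v² = 2·2025/(15)² = 18.0 kg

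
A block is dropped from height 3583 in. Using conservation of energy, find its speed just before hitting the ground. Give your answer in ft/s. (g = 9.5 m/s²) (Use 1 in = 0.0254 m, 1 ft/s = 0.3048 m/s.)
Convert to SI: h = 91.0082 m
mgh = ½mv² ⇒ v = √(2gh) = √(2·9.5·91.0082) = 41.5831 m/s = 136.4 ft/s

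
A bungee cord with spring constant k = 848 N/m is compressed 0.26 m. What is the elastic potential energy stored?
PE = ½kx² = ½(848)(0.26)² = 28.66 J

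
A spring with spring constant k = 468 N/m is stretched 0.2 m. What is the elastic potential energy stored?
PE = ½kx² = ½(468)(0.2)² = 9.36 J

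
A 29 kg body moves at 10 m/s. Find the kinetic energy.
KE = ½mv² = ½(29)(10)² = 1450.0 J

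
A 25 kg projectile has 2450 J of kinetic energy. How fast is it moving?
v = √(2·KE/m) = √(2·2450/25) = 14.0 m/s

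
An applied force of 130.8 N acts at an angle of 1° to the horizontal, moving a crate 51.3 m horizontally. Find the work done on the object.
W = F·d·cosθ = (130.8)(51.3)cos(1°) = 6709 J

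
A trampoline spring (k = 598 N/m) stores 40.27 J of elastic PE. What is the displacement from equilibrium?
x = √(2·PE/k) = √(2·40.27/598) = 0.367 m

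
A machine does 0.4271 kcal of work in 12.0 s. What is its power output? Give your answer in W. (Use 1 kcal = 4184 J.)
Convert to SI: W = 1786.99 J, t = 12.0 s
P = W/t = 1786.99/12.0 = 148.9 W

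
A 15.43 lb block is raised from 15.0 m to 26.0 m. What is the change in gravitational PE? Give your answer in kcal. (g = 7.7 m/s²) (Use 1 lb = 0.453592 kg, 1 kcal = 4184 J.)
Convert to SI: m = 6.99892 kg, Δh = 11.0 m
ΔPE = mgΔh = (6.99892)(7.7)(11.0) = 592.809 J = 0.1417 kcal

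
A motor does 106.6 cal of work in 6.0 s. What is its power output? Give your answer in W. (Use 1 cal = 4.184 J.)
Convert to SI: W = 446.014 J, t = 6.0 s
P = W/t = 446.014/6.0 = 74.34 W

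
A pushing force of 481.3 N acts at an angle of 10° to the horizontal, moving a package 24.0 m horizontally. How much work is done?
W = F·d·cosθ = (481.3)(24.0)cos(10°) = 11380 J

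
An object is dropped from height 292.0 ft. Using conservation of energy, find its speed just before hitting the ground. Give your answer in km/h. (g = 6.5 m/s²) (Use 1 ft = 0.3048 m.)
Convert to SI: h = 89.0016 m
mgh = ½mv² ⇒ v = √(2gh) = √(2·6.5·89.0016) = 34.015 m/s = 122.5 km/h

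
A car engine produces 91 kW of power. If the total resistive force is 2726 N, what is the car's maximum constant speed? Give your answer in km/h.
P = Fv ⇒ v = P/F = 91000 W/2726.0 N = 33.3822 m/s = 120.2 km/h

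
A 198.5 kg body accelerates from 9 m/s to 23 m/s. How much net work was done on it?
W = ΔKE = ½m(v₂² − v₁²) = ½(198.5)(23² − 9²) = 44464.0 J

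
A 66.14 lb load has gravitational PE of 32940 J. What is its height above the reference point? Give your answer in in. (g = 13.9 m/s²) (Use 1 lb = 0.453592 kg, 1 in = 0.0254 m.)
Convert to SI: m = 30.0006 kg, PE = 32940.0 J
h = PE/(mg) = 32940.0/(30.0006·13.9) = 78.9913 m = 3110 in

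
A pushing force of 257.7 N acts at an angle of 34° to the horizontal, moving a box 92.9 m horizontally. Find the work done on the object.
W = F·d·cosθ = (257.7)(92.9)cos(34°) = 19850 J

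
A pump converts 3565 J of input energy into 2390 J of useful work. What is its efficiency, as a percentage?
η = W_out/W_in = 2390/3565 = 67.04%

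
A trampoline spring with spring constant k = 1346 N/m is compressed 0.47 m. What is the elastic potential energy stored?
PE = ½kx² = ½(1346)(0.47)² = 148.7 J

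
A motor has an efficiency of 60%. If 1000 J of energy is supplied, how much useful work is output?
W_out = η·W_in = 0.6·1000 = 600.0 J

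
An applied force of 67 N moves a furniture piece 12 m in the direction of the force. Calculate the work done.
W = F·d = (67)(12) = 804.0 J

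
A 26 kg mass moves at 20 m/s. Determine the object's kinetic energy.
KE = ½mv² = ½(26)(20)² = 5200.0 J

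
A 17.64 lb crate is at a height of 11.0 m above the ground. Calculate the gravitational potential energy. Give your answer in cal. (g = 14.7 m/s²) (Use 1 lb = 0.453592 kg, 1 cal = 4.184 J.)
Convert to SI: m = 8.00136 kg, h = 11.0 m
PE = mgh = (8.00136)(14.7)(11.0) = 1293.82 J = 309.2 cal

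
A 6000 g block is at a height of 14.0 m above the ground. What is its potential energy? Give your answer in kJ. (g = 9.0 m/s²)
Convert to SI: m = 6.0 kg, h = 14.0 m
PE = mgh = (6.0)(9.0)(14.0) = 756.0 J = 0.756 kJ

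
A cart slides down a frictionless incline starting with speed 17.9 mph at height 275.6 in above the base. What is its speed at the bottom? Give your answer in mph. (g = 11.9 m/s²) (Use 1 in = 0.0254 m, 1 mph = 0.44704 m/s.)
Convert to SI: v₀ = 8.00202 m/s, h = 7.00024 m
½mv₀² + mgh = ½mv² ⇒ v = √(v₀² + 2gh) = √(8.00202² + 2·11.9·7.00024) = 15.1868 m/s = 33.97 mph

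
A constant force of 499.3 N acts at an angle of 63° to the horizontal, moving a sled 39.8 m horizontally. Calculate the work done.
W = F·d·cosθ = (499.3)(39.8)cos(63°) = 9022 J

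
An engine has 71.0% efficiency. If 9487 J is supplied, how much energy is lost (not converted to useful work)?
W_lost = W_in(1 − η) = 9487·(1 − 0.71) = 2751 J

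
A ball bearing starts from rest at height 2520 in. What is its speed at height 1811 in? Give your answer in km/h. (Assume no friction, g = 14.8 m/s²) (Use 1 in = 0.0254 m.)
Convert to SI: h₁−h₂ = 18.0086 m
mgh₁ = mgh₂ + ½mv² ⇒ v = √(2g(h₁−h₂)) = √(2·14.8·18.0086) = 23.088 m/s = 83.12 km/h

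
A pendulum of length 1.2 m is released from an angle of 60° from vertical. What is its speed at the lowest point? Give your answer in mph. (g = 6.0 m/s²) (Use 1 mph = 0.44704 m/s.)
h = L(1 − cosθ) = 1.2(1 − cos60°) = 0.6 m
v = √(2gh) = √(2·6.0·0.6) = 2.68328 m/s = 6.002 mph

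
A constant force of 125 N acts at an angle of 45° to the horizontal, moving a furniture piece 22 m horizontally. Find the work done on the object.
W = F·d·cosθ = (125)(22)cos(45°) = 1945 J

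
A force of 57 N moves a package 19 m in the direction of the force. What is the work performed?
W = F·d = (57)(19) = 1083 J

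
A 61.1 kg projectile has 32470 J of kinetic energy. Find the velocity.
v = √(2·KE/m) = √(2·32470/61.1) = 32.6 m/s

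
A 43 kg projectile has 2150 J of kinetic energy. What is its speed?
v = √(2·KE/m) = √(2·2150/43) = 10.0 m/s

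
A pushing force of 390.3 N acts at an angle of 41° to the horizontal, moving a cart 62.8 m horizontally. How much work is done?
W = F·d·cosθ = (390.3)(62.8)cos(41°) = 18500 J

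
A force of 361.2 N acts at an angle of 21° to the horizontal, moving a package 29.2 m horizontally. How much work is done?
W = F·d·cosθ = (361.2)(29.2)cos(21°) = 9847 J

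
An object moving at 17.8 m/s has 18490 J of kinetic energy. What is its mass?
m = 2·KE/v² = 2·18490/(17.8)² = 116.7 kg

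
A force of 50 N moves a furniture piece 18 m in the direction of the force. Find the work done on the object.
W = F·d = (50)(18) = 900.0 J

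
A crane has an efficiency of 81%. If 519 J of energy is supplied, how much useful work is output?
W_out = η·W_in = 0.81·519 = 420.39 J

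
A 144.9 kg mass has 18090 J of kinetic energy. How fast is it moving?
v = √(2·KE/m) = √(2·18090/144.9) = 15.8 m/s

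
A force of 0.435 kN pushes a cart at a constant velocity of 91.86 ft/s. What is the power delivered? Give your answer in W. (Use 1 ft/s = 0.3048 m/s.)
Convert to SI: F = 435.0 N, v = 27.9989 m/s
P = Fv = (435.0)(27.9989) = 12180 W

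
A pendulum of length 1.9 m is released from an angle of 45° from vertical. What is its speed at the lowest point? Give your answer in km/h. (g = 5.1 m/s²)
h = L(1 − cosθ) = 1.9(1 − cos45°) = 0.556497 m
v = √(2gh) = √(2·5.1·0.556497) = 2.38249 m/s = 8.577 km/h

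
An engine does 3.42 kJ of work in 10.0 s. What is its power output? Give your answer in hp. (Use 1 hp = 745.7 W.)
Convert to SI: W = 3420.0 J, t = 10.0 s
P = W/t = 3420.0/10.0 = 342.0 W = 0.4586 hp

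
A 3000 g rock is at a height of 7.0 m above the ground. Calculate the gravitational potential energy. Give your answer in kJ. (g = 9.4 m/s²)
Convert to SI: m = 3.0 kg, h = 7.0 m
PE = mgh = (3.0)(9.4)(7.0) = 197.4 J = 0.1974 kJ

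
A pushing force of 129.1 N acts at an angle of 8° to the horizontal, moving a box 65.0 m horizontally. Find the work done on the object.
W = F·d·cosθ = (129.1)(65.0)cos(8°) = 8310 J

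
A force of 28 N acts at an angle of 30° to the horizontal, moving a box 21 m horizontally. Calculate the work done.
W = F·d·cosθ = (28)(21)cos(30°) = 509.2 J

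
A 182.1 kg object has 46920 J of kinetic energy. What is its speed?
v = √(2·KE/m) = √(2·46920/182.1) = 22.7 m/s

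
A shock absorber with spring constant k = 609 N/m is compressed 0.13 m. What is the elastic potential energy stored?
PE = ½kx² = ½(609)(0.13)² = 5.146 J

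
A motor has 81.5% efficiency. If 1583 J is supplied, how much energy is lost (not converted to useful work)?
W_lost = W_in(1 − η) = 1583·(1 − 0.815) = 292.9 J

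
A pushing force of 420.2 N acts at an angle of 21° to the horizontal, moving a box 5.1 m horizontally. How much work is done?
W = F·d·cosθ = (420.2)(5.1)cos(21°) = 2001 J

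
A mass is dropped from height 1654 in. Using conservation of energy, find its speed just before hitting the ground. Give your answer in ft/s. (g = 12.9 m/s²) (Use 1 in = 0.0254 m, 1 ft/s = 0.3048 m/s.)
Convert to SI: h = 42.0116 m
mgh = ½mv² ⇒ v = √(2gh) = √(2·12.9·42.0116) = 32.9226 m/s = 108.0 ft/s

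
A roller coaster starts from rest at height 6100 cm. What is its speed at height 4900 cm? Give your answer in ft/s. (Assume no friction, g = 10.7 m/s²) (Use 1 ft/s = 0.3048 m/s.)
Convert to SI: h₁−h₂ = 12.0 m
mgh₁ = mgh₂ + ½mv² ⇒ v = √(2g(h₁−h₂)) = √(2·10.7·12.0) = 16.025 m/s = 52.58 ft/s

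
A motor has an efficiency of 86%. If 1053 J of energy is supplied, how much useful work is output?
W_out = η·W_in = 0.86·1053 = 905.58 J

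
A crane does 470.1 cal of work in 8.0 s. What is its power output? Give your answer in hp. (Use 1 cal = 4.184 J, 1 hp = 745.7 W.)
Convert to SI: W = 1966.9 J, t = 8.0 s
P = W/t = 1966.9/8.0 = 245.862 W = 0.3297 hp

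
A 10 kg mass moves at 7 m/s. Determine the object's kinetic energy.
KE = ½mv² = ½(10)(7)² = 245.0 J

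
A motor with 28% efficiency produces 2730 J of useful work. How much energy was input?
W_in = W_out/η = 2730/0.28 = 9750 J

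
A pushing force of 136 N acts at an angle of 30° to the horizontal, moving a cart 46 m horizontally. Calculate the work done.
W = F·d·cosθ = (136)(46)cos(30°) = 5418 J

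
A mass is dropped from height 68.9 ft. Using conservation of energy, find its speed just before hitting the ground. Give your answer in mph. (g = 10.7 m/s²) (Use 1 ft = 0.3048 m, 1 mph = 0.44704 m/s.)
Convert to SI: h = 21.0007 m
mgh = ½mv² ⇒ v = √(2gh) = √(2·10.7·21.0007) = 21.1994 m/s = 47.42 mph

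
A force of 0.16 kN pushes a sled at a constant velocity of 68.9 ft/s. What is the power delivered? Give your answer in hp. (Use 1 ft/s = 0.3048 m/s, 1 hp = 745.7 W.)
Convert to SI: F = 160.0 N, v = 21.0007 m/s
P = Fv = (160.0)(21.0007) = 3360.12 W = 4.506 hp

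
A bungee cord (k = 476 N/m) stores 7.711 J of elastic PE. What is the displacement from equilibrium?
x = √(2·PE/k) = √(2·7.711/476) = 0.18 m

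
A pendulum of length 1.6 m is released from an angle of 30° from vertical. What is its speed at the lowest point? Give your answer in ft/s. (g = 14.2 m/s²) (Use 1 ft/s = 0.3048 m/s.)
h = L(1 − cosθ) = 1.6(1 − cos30°) = 0.214359 m
v = √(2gh) = √(2·14.2·0.214359) = 2.46735 m/s = 8.095 ft/s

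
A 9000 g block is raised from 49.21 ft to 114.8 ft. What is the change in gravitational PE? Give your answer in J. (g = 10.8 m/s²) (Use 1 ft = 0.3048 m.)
Convert to SI: m = 9.0 kg, Δh = 19.9918 m
ΔPE = mgΔh = (9.0)(10.8)(19.9918) = 1943 J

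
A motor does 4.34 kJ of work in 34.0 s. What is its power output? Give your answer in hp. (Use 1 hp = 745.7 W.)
Convert to SI: W = 4340.0 J, t = 34.0 s
P = W/t = 4340.0/34.0 = 127.647 W = 0.1712 hp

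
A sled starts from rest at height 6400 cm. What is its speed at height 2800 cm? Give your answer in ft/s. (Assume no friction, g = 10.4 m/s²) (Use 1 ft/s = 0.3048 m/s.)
Convert to SI: h₁−h₂ = 36.0 m
mgh₁ = mgh₂ + ½mv² ⇒ v = √(2g(h₁−h₂)) = √(2·10.4·36.0) = 27.3642 m/s = 89.78 ft/s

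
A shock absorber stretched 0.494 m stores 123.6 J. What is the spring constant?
k = 2·PE/x² = 2·123.6/(0.494)² = 1013 N/m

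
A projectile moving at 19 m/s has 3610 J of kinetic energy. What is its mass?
m = 2·KE/v² = 2·3610/(19)² = 20.0 kg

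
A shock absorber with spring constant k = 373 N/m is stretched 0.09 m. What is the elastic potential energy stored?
PE = ½kx² = ½(373)(0.09)² = 1.511 J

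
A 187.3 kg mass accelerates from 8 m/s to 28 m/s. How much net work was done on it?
W = ΔKE = ½m(v₂² − v₁²) = ½(187.3)(28² − 8²) = 67428.0 J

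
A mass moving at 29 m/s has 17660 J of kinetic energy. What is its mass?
m = 2·KE/v² = 2·17660/(29)² = 42.0 kg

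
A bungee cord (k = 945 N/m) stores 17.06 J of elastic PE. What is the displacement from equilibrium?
x = √(2·PE/k) = √(2·17.06/945) = 0.19 m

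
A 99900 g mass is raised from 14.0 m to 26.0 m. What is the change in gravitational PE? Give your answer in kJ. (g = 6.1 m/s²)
Convert to SI: m = 99.9 kg, Δh = 12.0 m
ΔPE = mgΔh = (99.9)(6.1)(12.0) = 7312.68 J = 7.313 kJ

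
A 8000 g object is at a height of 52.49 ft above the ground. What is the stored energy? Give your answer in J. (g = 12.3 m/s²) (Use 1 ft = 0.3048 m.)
Convert to SI: m = 8.0 kg, h = 15.999 m
PE = mgh = (8.0)(12.3)(15.999) = 1574 J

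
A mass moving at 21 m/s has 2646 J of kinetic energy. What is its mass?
m = 2·KE/v² = 2·2646/(21)² = 12.0 kg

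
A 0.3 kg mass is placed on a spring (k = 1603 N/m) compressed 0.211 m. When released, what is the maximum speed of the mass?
½kx² = ½mv² ⇒ v = x√(k/m) = (0.211)√(1603/0.3) = 15.42 m/s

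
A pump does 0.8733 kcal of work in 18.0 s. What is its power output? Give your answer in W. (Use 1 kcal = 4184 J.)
Convert to SI: W = 3653.89 J, t = 18.0 s
P = W/t = 3653.89/18.0 = 203.0 W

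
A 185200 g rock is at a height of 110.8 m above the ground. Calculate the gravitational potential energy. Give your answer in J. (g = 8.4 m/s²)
Convert to SI: m = 185.2 kg, h = 110.8 m
PE = mgh = (185.2)(8.4)(110.8) = 172400 J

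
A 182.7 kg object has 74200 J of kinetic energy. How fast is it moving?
v = √(2·KE/m) = √(2·74200/182.7) = 28.5 m/s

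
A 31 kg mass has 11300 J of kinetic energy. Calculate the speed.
v = √(2·KE/m) = √(2·11300/31) = 27.0 m/s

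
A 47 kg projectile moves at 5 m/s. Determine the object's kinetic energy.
KE = ½mv² = ½(47)(5)² = 587.5 J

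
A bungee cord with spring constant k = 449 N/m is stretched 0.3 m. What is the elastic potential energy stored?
PE = ½kx² = ½(449)(0.3)² = 20.21 J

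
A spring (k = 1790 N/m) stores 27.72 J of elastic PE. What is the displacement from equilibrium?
x = √(2·PE/k) = √(2·27.72/1790) = 0.176 m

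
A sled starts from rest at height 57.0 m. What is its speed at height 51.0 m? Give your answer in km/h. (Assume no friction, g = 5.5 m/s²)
mgh₁ = mgh₂ + ½mv² ⇒ v = √(2g(h₁−h₂)) = √(2·5.5·6.0) = 8.12404 m/s = 29.25 km/h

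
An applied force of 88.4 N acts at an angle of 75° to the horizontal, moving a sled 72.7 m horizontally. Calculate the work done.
W = F·d·cosθ = (88.4)(72.7)cos(75°) = 1663 J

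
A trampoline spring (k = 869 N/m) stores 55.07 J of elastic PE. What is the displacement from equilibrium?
x = √(2·PE/k) = √(2·55.07/869) = 0.356 m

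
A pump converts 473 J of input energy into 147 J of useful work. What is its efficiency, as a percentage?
η = W_out/W_in = 147/473 = 31.08%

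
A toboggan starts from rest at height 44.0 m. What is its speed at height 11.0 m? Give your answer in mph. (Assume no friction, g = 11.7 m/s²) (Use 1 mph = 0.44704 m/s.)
mgh₁ = mgh₂ + ½mv² ⇒ v = √(2g(h₁−h₂)) = √(2·11.7·33.0) = 27.7885 m/s = 62.16 mph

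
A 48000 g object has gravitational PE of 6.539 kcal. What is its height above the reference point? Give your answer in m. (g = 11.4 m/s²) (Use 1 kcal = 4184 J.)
Convert to SI: m = 48.0 kg, PE = 27359.2 J
h = PE/(mg) = 27359.2/(48.0·11.4) = 50.0 m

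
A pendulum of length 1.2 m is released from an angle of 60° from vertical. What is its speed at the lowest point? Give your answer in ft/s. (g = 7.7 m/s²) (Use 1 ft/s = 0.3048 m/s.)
h = L(1 − cosθ) = 1.2(1 − cos60°) = 0.6 m
v = √(2gh) = √(2·7.7·0.6) = 3.03974 m/s = 9.973 ft/s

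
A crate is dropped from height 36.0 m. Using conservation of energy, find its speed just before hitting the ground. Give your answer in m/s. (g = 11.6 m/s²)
mgh = ½mv² ⇒ v = √(2gh) = √(2·11.6·36.0) = 28.9 m/s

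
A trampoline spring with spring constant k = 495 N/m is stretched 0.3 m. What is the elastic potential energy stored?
PE = ½kx² = ½(495)(0.3)² = 22.28 J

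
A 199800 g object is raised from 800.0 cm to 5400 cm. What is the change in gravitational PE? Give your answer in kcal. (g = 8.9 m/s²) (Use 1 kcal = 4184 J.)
Convert to SI: m = 199.8 kg, Δh = 46.0 m
ΔPE = mgΔh = (199.8)(8.9)(46.0) = 81798.1 J = 19.55 kcal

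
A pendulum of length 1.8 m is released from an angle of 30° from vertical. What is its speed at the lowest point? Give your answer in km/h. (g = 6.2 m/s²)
h = L(1 − cosθ) = 1.8(1 − cos30°) = 0.241154 m
v = √(2gh) = √(2·6.2·0.241154) = 1.72925 m/s = 6.225 km/h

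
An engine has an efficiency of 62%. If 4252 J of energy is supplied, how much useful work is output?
W_out = η·W_in = 0.62·4252 = 2636.24 J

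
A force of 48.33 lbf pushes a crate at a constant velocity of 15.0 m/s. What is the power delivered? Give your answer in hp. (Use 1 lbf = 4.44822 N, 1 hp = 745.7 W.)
Convert to SI: F = 214.982 N, v = 15.0 m/s
P = Fv = (214.982)(15.0) = 3224.74 W = 4.324 hp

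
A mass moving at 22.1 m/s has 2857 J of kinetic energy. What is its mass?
m = 2·KE/v² = 2·2857/(22.1)² = 11.7 kg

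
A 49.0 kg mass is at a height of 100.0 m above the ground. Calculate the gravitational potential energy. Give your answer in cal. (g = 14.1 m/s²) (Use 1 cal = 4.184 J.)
PE = mgh = (49.0)(14.1)(100.0) = 69090.0 J = 16510 cal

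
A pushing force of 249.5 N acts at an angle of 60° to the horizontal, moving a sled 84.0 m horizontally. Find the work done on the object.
W = F·d·cosθ = (249.5)(84.0)cos(60°) = 10480 J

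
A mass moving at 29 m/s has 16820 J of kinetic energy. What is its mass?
m = 2·KE/v² = 2·16820/(29)² = 40.0 kg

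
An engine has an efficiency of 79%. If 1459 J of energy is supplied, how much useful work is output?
W_out = η·W_in = 0.79·1459 = 1152.61 J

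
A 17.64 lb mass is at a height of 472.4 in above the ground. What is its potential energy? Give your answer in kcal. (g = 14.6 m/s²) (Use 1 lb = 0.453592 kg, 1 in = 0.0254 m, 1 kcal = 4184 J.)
Convert to SI: m = 8.00136 kg, h = 11.999 m
PE = mgh = (8.00136)(14.6)(11.999) = 1401.72 J = 0.335 kcal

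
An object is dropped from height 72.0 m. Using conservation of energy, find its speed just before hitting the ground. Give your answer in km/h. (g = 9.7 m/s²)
mgh = ½mv² ⇒ v = √(2gh) = √(2·9.7·72.0) = 37.3738 m/s = 134.5 km/h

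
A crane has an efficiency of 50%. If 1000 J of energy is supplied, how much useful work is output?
W_out = η·W_in = 0.5·1000 = 500.0 J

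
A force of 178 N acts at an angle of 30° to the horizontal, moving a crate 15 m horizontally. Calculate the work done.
W = F·d·cosθ = (178)(15)cos(30°) = 2312 J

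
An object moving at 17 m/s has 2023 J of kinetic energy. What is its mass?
m = 2·KE/v² = 2·2023/(17)² = 14.0 kg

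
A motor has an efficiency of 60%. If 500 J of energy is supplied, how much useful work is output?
W_out = η·W_in = 0.6·500 = 300.0 J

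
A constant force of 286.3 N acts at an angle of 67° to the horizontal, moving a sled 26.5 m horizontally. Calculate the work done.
W = F·d·cosθ = (286.3)(26.5)cos(67°) = 2964 J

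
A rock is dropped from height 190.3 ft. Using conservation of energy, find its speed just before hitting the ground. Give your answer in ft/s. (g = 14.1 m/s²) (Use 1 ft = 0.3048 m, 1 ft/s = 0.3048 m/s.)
Convert to SI: h = 58.0034 m
mgh = ½mv² ⇒ v = √(2gh) = √(2·14.1·58.0034) = 40.4438 m/s = 132.7 ft/s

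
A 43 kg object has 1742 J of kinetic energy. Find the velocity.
v = √(2·KE/m) = √(2·1742/43) = 9.001 m/s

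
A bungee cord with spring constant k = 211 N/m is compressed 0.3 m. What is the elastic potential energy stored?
PE = ½kx² = ½(211)(0.3)² = 9.495 J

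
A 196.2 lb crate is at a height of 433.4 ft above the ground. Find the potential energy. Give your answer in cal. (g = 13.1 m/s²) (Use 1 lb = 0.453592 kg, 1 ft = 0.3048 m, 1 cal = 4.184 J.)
Convert to SI: m = 88.9948 kg, h = 132.1 m
PE = mgh = (88.9948)(13.1)(132.1) = 154007 J = 36810 cal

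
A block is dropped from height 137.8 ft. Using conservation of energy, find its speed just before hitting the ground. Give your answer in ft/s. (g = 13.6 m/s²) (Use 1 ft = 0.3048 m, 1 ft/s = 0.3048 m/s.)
Convert to SI: h = 42.0014 m
mgh = ½mv² ⇒ v = √(2gh) = √(2·13.6·42.0014) = 33.8 m/s = 110.9 ft/s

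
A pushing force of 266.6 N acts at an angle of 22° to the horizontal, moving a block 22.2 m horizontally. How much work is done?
W = F·d·cosθ = (266.6)(22.2)cos(22°) = 5488 J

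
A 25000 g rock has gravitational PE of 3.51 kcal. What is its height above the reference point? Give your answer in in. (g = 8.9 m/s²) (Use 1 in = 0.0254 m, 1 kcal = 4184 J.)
Convert to SI: m = 25.0 kg, PE = 14685.8 J
h = PE/(mg) = 14685.8/(25.0·8.9) = 66.0038 m = 2599 in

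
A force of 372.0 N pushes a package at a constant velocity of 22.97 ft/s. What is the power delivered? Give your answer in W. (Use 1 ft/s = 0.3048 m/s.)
Convert to SI: F = 372.0 N, v = 7.00126 m/s
P = Fv = (372.0)(7.00126) = 2604 W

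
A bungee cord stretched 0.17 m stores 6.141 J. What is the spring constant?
k = 2·PE/x² = 2·6.141/(0.17)² = 425.0 N/m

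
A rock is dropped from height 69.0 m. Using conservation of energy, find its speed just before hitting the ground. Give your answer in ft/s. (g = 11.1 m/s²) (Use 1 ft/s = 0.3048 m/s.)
mgh = ½mv² ⇒ v = √(2gh) = √(2·11.1·69.0) = 39.1382 m/s = 128.4 ft/s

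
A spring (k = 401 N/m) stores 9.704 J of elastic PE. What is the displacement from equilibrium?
x = √(2·PE/k) = √(2·9.704/401) = 0.22 m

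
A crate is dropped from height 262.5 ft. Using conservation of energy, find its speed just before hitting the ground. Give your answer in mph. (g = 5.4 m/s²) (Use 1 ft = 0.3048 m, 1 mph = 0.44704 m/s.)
Convert to SI: h = 80.01 m
mgh = ½mv² ⇒ v = √(2gh) = √(2·5.4·80.01) = 29.3957 m/s = 65.76 mph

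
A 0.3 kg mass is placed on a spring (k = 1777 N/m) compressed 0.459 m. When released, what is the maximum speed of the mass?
½kx² = ½mv² ⇒ v = x√(k/m) = (0.459)√(1777/0.3) = 35.33 m/s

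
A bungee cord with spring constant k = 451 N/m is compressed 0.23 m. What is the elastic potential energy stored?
PE = ½kx² = ½(451)(0.23)² = 11.93 J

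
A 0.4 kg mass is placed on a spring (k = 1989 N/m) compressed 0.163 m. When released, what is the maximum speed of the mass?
½kx² = ½mv² ⇒ v = x√(k/m) = (0.163)√(1989/0.4) = 11.49 m/s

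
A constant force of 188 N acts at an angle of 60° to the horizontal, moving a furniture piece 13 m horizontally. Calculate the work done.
W = F·d·cosθ = (188)(13)cos(60°) = 1222 J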